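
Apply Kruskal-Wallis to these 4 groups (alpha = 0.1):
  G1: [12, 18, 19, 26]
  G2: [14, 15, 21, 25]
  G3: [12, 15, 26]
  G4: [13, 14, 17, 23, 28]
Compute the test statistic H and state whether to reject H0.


Step 1: Combine all N = 16 observations and assign midranks.
sorted (value, group, rank): (12,G1,1.5), (12,G3,1.5), (13,G4,3), (14,G2,4.5), (14,G4,4.5), (15,G2,6.5), (15,G3,6.5), (17,G4,8), (18,G1,9), (19,G1,10), (21,G2,11), (23,G4,12), (25,G2,13), (26,G1,14.5), (26,G3,14.5), (28,G4,16)
Step 2: Sum ranks within each group.
R_1 = 35 (n_1 = 4)
R_2 = 35 (n_2 = 4)
R_3 = 22.5 (n_3 = 3)
R_4 = 43.5 (n_4 = 5)
Step 3: H = 12/(N(N+1)) * sum(R_i^2/n_i) - 3(N+1)
     = 12/(16*17) * (35^2/4 + 35^2/4 + 22.5^2/3 + 43.5^2/5) - 3*17
     = 0.044118 * 1159.7 - 51
     = 0.163235.
Step 4: Ties present; correction factor C = 1 - 24/(16^3 - 16) = 0.994118. Corrected H = 0.163235 / 0.994118 = 0.164201.
Step 5: Under H0, H ~ chi^2(3); p-value = 0.983150.
Step 6: alpha = 0.1. fail to reject H0.

H = 0.1642, df = 3, p = 0.983150, fail to reject H0.


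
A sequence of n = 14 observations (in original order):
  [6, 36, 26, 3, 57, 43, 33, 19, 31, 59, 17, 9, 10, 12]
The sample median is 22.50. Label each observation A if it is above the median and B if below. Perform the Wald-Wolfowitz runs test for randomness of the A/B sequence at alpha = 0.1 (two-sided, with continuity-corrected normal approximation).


Step 1: Compute median = 22.50; label A = above, B = below.
Labels in order: BAABAAABAABBBB  (n_A = 7, n_B = 7)
Step 2: Count runs R = 7.
Step 3: Under H0 (random ordering), E[R] = 2*n_A*n_B/(n_A+n_B) + 1 = 2*7*7/14 + 1 = 8.0000.
        Var[R] = 2*n_A*n_B*(2*n_A*n_B - n_A - n_B) / ((n_A+n_B)^2 * (n_A+n_B-1)) = 8232/2548 = 3.2308.
        SD[R] = 1.7974.
Step 4: Continuity-corrected z = (R + 0.5 - E[R]) / SD[R] = (7 + 0.5 - 8.0000) / 1.7974 = -0.2782.
Step 5: Two-sided p-value via normal approximation = 2*(1 - Phi(|z|)) = 0.780879.
Step 6: alpha = 0.1. fail to reject H0.

R = 7, z = -0.2782, p = 0.780879, fail to reject H0.


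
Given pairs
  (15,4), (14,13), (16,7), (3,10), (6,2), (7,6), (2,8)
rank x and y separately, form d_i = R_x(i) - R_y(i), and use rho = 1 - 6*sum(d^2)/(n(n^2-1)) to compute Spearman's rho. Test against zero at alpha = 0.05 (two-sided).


Step 1: Rank x and y separately (midranks; no ties here).
rank(x): 15->6, 14->5, 16->7, 3->2, 6->3, 7->4, 2->1
rank(y): 4->2, 13->7, 7->4, 10->6, 2->1, 6->3, 8->5
Step 2: d_i = R_x(i) - R_y(i); compute d_i^2.
  (6-2)^2=16, (5-7)^2=4, (7-4)^2=9, (2-6)^2=16, (3-1)^2=4, (4-3)^2=1, (1-5)^2=16
sum(d^2) = 66.
Step 3: rho = 1 - 6*66 / (7*(7^2 - 1)) = 1 - 396/336 = -0.178571.
Step 4: Under H0, t = rho * sqrt((n-2)/(1-rho^2)) = -0.4058 ~ t(5).
Step 5: Two-sided p-value from the t-distribution with 5 df = 0.701658.
Step 6: alpha = 0.05. fail to reject H0.

rho = -0.1786, p = 0.701658, fail to reject H0 at alpha = 0.05.


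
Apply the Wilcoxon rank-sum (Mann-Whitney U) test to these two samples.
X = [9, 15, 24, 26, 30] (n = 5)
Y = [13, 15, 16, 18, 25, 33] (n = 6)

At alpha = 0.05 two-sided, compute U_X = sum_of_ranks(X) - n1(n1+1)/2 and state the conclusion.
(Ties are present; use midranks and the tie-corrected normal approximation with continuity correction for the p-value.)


Step 1: Combine and sort all 11 observations; assign midranks.
sorted (value, group): (9,X), (13,Y), (15,X), (15,Y), (16,Y), (18,Y), (24,X), (25,Y), (26,X), (30,X), (33,Y)
ranks: 9->1, 13->2, 15->3.5, 15->3.5, 16->5, 18->6, 24->7, 25->8, 26->9, 30->10, 33->11
Step 2: Rank sum for X: R1 = 1 + 3.5 + 7 + 9 + 10 = 30.5.
Step 3: U_X = R1 - n1(n1+1)/2 = 30.5 - 5*6/2 = 30.5 - 15 = 15.5.
       U_Y = n1*n2 - U_X = 30 - 15.5 = 14.5.
Step 4: Ties are present, so use the tie-corrected normal approximation (with continuity correction) for the p-value.
Step 5: p-value = 1.000000; compare to alpha = 0.05. fail to reject H0.

U_X = 15.5, p = 1.000000, fail to reject H0 at alpha = 0.05.


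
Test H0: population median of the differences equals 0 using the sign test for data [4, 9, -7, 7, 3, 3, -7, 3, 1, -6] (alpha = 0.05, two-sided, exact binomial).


Step 1: Discard zero differences. Original n = 10; n_eff = number of nonzero differences = 10.
Nonzero differences (with sign): +4, +9, -7, +7, +3, +3, -7, +3, +1, -6
Step 2: Count signs: positive = 7, negative = 3.
Step 3: Under H0: P(positive) = 0.5, so the number of positives S ~ Bin(10, 0.5).
Step 4: Two-sided exact p-value = sum of Bin(10,0.5) probabilities at or below the observed probability = 0.343750.
Step 5: alpha = 0.05. fail to reject H0.

n_eff = 10, pos = 7, neg = 3, p = 0.343750, fail to reject H0.


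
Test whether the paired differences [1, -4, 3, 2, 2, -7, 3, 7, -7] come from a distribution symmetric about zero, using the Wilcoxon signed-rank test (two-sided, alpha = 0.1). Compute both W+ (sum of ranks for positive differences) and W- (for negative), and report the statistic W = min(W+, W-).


Step 1: Drop any zero differences (none here) and take |d_i|.
|d| = [1, 4, 3, 2, 2, 7, 3, 7, 7]
Step 2: Midrank |d_i| (ties get averaged ranks).
ranks: |1|->1, |4|->6, |3|->4.5, |2|->2.5, |2|->2.5, |7|->8, |3|->4.5, |7|->8, |7|->8
Step 3: Attach original signs; sum ranks with positive sign and with negative sign.
W+ = 1 + 4.5 + 2.5 + 2.5 + 4.5 + 8 = 23
W- = 6 + 8 + 8 = 22
(Check: W+ + W- = 45 should equal n(n+1)/2 = 45.)
Step 4: Test statistic W = min(W+, W-) = 22.
Step 5: Ties in |d|, so use the tie-corrected normal approximation.
        E[W] = n(n+1)/4 = 9*10/4 = 22.5.
        Tie groups: |d|=2 (t=2), |d|=3 (t=2), |d|=7 (t=3); sum(t^3 - t) = 36.
        Var[W] = n(n+1)(2n+1)/24 - sum(t^3-t)/48 = 1710/24 - 36/48 = 70.5.
        z = (W - E[W]) / sqrt(Var[W]) = (22 - 22.5) / 8.3964 = -0.0595.
        Two-sided p = 2*Phi(z) = 0.952515.
Step 6: alpha = 0.1. fail to reject H0.

W+ = 23, W- = 22, W = min = 22, p = 0.952515, fail to reject H0.


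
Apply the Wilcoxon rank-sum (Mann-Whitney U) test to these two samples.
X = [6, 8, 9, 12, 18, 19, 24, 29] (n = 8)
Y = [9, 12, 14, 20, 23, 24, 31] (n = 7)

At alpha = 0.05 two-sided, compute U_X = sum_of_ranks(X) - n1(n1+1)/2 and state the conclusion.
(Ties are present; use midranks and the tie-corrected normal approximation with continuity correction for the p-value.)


Step 1: Combine and sort all 15 observations; assign midranks.
sorted (value, group): (6,X), (8,X), (9,X), (9,Y), (12,X), (12,Y), (14,Y), (18,X), (19,X), (20,Y), (23,Y), (24,X), (24,Y), (29,X), (31,Y)
ranks: 6->1, 8->2, 9->3.5, 9->3.5, 12->5.5, 12->5.5, 14->7, 18->8, 19->9, 20->10, 23->11, 24->12.5, 24->12.5, 29->14, 31->15
Step 2: Rank sum for X: R1 = 1 + 2 + 3.5 + 5.5 + 8 + 9 + 12.5 + 14 = 55.5.
Step 3: U_X = R1 - n1(n1+1)/2 = 55.5 - 8*9/2 = 55.5 - 36 = 19.5.
       U_Y = n1*n2 - U_X = 56 - 19.5 = 36.5.
Step 4: Ties are present, so use the tie-corrected normal approximation (with continuity correction) for the p-value.
Step 5: p-value = 0.353247; compare to alpha = 0.05. fail to reject H0.

U_X = 19.5, p = 0.353247, fail to reject H0 at alpha = 0.05.


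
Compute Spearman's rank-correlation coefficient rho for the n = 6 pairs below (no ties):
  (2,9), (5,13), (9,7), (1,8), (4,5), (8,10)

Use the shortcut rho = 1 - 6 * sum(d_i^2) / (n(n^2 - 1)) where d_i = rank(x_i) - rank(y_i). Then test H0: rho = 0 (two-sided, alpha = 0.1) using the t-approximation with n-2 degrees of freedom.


Step 1: Rank x and y separately (midranks; no ties here).
rank(x): 2->2, 5->4, 9->6, 1->1, 4->3, 8->5
rank(y): 9->4, 13->6, 7->2, 8->3, 5->1, 10->5
Step 2: d_i = R_x(i) - R_y(i); compute d_i^2.
  (2-4)^2=4, (4-6)^2=4, (6-2)^2=16, (1-3)^2=4, (3-1)^2=4, (5-5)^2=0
sum(d^2) = 32.
Step 3: rho = 1 - 6*32 / (6*(6^2 - 1)) = 1 - 192/210 = 0.085714.
Step 4: Under H0, t = rho * sqrt((n-2)/(1-rho^2)) = 0.1721 ~ t(4).
Step 5: Two-sided p-value from the t-distribution with 4 df = 0.871743.
Step 6: alpha = 0.1. fail to reject H0.

rho = 0.0857, p = 0.871743, fail to reject H0 at alpha = 0.1.


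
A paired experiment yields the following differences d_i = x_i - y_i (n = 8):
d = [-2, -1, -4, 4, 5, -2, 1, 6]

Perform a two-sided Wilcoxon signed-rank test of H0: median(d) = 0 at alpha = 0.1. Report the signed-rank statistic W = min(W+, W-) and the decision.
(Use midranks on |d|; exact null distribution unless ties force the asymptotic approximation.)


Step 1: Drop any zero differences (none here) and take |d_i|.
|d| = [2, 1, 4, 4, 5, 2, 1, 6]
Step 2: Midrank |d_i| (ties get averaged ranks).
ranks: |2|->3.5, |1|->1.5, |4|->5.5, |4|->5.5, |5|->7, |2|->3.5, |1|->1.5, |6|->8
Step 3: Attach original signs; sum ranks with positive sign and with negative sign.
W+ = 5.5 + 7 + 1.5 + 8 = 22
W- = 3.5 + 1.5 + 5.5 + 3.5 = 14
(Check: W+ + W- = 36 should equal n(n+1)/2 = 36.)
Step 4: Test statistic W = min(W+, W-) = 14.
Step 5: Ties in |d|, so use the tie-corrected normal approximation.
        E[W] = n(n+1)/4 = 8*9/4 = 18.
        Tie groups: |d|=1 (t=2), |d|=2 (t=2), |d|=4 (t=2); sum(t^3 - t) = 18.
        Var[W] = n(n+1)(2n+1)/24 - sum(t^3-t)/48 = 1224/24 - 18/48 = 50.625.
        z = (W - E[W]) / sqrt(Var[W]) = (14 - 18) / 7.1151 = -0.5622.
        Two-sided p = 2*Phi(z) = 0.573992.
Step 6: alpha = 0.1. fail to reject H0.

W+ = 22, W- = 14, W = min = 14, p = 0.573992, fail to reject H0.


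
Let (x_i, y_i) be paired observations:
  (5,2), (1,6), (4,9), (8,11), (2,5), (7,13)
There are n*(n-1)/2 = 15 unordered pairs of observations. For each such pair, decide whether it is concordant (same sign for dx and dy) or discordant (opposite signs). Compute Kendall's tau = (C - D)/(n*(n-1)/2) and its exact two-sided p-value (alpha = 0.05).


Step 1: Enumerate the 15 unordered pairs (i,j) with i<j and classify each by sign(x_j-x_i) * sign(y_j-y_i).
  (1,2):dx=-4,dy=+4->D; (1,3):dx=-1,dy=+7->D; (1,4):dx=+3,dy=+9->C; (1,5):dx=-3,dy=+3->D
  (1,6):dx=+2,dy=+11->C; (2,3):dx=+3,dy=+3->C; (2,4):dx=+7,dy=+5->C; (2,5):dx=+1,dy=-1->D
  (2,6):dx=+6,dy=+7->C; (3,4):dx=+4,dy=+2->C; (3,5):dx=-2,dy=-4->C; (3,6):dx=+3,dy=+4->C
  (4,5):dx=-6,dy=-6->C; (4,6):dx=-1,dy=+2->D; (5,6):dx=+5,dy=+8->C
Step 2: C = 10, D = 5, total pairs = 15.
Step 3: tau = (C - D)/(n(n-1)/2) = (10 - 5)/15 = 0.333333.
Step 4: Exact two-sided p-value (enumerate n! = 720 permutations of y under H0): p = 0.469444.
Step 5: alpha = 0.05. fail to reject H0.

tau_b = 0.3333 (C=10, D=5), p = 0.469444, fail to reject H0.


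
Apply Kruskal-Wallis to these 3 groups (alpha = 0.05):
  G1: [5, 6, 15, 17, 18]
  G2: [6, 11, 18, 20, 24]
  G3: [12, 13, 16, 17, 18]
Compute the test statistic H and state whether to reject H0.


Step 1: Combine all N = 15 observations and assign midranks.
sorted (value, group, rank): (5,G1,1), (6,G1,2.5), (6,G2,2.5), (11,G2,4), (12,G3,5), (13,G3,6), (15,G1,7), (16,G3,8), (17,G1,9.5), (17,G3,9.5), (18,G1,12), (18,G2,12), (18,G3,12), (20,G2,14), (24,G2,15)
Step 2: Sum ranks within each group.
R_1 = 32 (n_1 = 5)
R_2 = 47.5 (n_2 = 5)
R_3 = 40.5 (n_3 = 5)
Step 3: H = 12/(N(N+1)) * sum(R_i^2/n_i) - 3(N+1)
     = 12/(15*16) * (32^2/5 + 47.5^2/5 + 40.5^2/5) - 3*16
     = 0.050000 * 984.1 - 48
     = 1.205000.
Step 4: Ties present; correction factor C = 1 - 36/(15^3 - 15) = 0.989286. Corrected H = 1.205000 / 0.989286 = 1.218051.
Step 5: Under H0, H ~ chi^2(2); p-value = 0.543881.
Step 6: alpha = 0.05. fail to reject H0.

H = 1.2181, df = 2, p = 0.543881, fail to reject H0.


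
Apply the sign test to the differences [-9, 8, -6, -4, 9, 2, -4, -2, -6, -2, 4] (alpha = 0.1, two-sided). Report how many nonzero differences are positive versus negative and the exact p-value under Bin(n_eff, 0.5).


Step 1: Discard zero differences. Original n = 11; n_eff = number of nonzero differences = 11.
Nonzero differences (with sign): -9, +8, -6, -4, +9, +2, -4, -2, -6, -2, +4
Step 2: Count signs: positive = 4, negative = 7.
Step 3: Under H0: P(positive) = 0.5, so the number of positives S ~ Bin(11, 0.5).
Step 4: Two-sided exact p-value = sum of Bin(11,0.5) probabilities at or below the observed probability = 0.548828.
Step 5: alpha = 0.1. fail to reject H0.

n_eff = 11, pos = 4, neg = 7, p = 0.548828, fail to reject H0.


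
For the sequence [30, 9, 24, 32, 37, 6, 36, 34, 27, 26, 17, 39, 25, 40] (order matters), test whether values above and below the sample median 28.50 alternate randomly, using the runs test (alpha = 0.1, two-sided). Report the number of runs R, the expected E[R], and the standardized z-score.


Step 1: Compute median = 28.50; label A = above, B = below.
Labels in order: ABBAABAABBBABA  (n_A = 7, n_B = 7)
Step 2: Count runs R = 9.
Step 3: Under H0 (random ordering), E[R] = 2*n_A*n_B/(n_A+n_B) + 1 = 2*7*7/14 + 1 = 8.0000.
        Var[R] = 2*n_A*n_B*(2*n_A*n_B - n_A - n_B) / ((n_A+n_B)^2 * (n_A+n_B-1)) = 8232/2548 = 3.2308.
        SD[R] = 1.7974.
Step 4: Continuity-corrected z = (R - 0.5 - E[R]) / SD[R] = (9 - 0.5 - 8.0000) / 1.7974 = 0.2782.
Step 5: Two-sided p-value via normal approximation = 2*(1 - Phi(|z|)) = 0.780879.
Step 6: alpha = 0.1. fail to reject H0.

R = 9, z = 0.2782, p = 0.780879, fail to reject H0.


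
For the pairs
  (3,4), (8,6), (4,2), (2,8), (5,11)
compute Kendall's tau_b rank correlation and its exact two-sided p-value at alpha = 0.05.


Step 1: Enumerate the 10 unordered pairs (i,j) with i<j and classify each by sign(x_j-x_i) * sign(y_j-y_i).
  (1,2):dx=+5,dy=+2->C; (1,3):dx=+1,dy=-2->D; (1,4):dx=-1,dy=+4->D; (1,5):dx=+2,dy=+7->C
  (2,3):dx=-4,dy=-4->C; (2,4):dx=-6,dy=+2->D; (2,5):dx=-3,dy=+5->D; (3,4):dx=-2,dy=+6->D
  (3,5):dx=+1,dy=+9->C; (4,5):dx=+3,dy=+3->C
Step 2: C = 5, D = 5, total pairs = 10.
Step 3: tau = (C - D)/(n(n-1)/2) = (5 - 5)/10 = 0.000000.
Step 4: Exact two-sided p-value (enumerate n! = 120 permutations of y under H0): p = 1.000000.
Step 5: alpha = 0.05. fail to reject H0.

tau_b = 0.0000 (C=5, D=5), p = 1.000000, fail to reject H0.


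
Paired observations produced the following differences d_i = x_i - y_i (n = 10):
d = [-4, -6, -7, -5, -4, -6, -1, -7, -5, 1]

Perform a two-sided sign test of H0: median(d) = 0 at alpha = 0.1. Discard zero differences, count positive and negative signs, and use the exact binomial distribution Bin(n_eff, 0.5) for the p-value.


Step 1: Discard zero differences. Original n = 10; n_eff = number of nonzero differences = 10.
Nonzero differences (with sign): -4, -6, -7, -5, -4, -6, -1, -7, -5, +1
Step 2: Count signs: positive = 1, negative = 9.
Step 3: Under H0: P(positive) = 0.5, so the number of positives S ~ Bin(10, 0.5).
Step 4: Two-sided exact p-value = sum of Bin(10,0.5) probabilities at or below the observed probability = 0.021484.
Step 5: alpha = 0.1. reject H0.

n_eff = 10, pos = 1, neg = 9, p = 0.021484, reject H0.


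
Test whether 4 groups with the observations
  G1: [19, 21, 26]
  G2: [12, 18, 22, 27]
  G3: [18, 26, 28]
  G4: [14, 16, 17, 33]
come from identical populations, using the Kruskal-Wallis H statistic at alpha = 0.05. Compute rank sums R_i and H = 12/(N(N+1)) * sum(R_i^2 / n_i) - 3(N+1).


Step 1: Combine all N = 14 observations and assign midranks.
sorted (value, group, rank): (12,G2,1), (14,G4,2), (16,G4,3), (17,G4,4), (18,G2,5.5), (18,G3,5.5), (19,G1,7), (21,G1,8), (22,G2,9), (26,G1,10.5), (26,G3,10.5), (27,G2,12), (28,G3,13), (33,G4,14)
Step 2: Sum ranks within each group.
R_1 = 25.5 (n_1 = 3)
R_2 = 27.5 (n_2 = 4)
R_3 = 29 (n_3 = 3)
R_4 = 23 (n_4 = 4)
Step 3: H = 12/(N(N+1)) * sum(R_i^2/n_i) - 3(N+1)
     = 12/(14*15) * (25.5^2/3 + 27.5^2/4 + 29^2/3 + 23^2/4) - 3*15
     = 0.057143 * 818.396 - 45
     = 1.765476.
Step 4: Ties present; correction factor C = 1 - 12/(14^3 - 14) = 0.995604. Corrected H = 1.765476 / 0.995604 = 1.773271.
Step 5: Under H0, H ~ chi^2(3); p-value = 0.620769.
Step 6: alpha = 0.05. fail to reject H0.

H = 1.7733, df = 3, p = 0.620769, fail to reject H0.


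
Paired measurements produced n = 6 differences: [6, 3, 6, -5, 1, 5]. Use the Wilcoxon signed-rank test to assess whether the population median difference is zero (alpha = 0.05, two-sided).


Step 1: Drop any zero differences (none here) and take |d_i|.
|d| = [6, 3, 6, 5, 1, 5]
Step 2: Midrank |d_i| (ties get averaged ranks).
ranks: |6|->5.5, |3|->2, |6|->5.5, |5|->3.5, |1|->1, |5|->3.5
Step 3: Attach original signs; sum ranks with positive sign and with negative sign.
W+ = 5.5 + 2 + 5.5 + 1 + 3.5 = 17.5
W- = 3.5 = 3.5
(Check: W+ + W- = 21 should equal n(n+1)/2 = 21.)
Step 4: Test statistic W = min(W+, W-) = 3.5.
Step 5: Ties in |d|, so use the tie-corrected normal approximation.
        E[W] = n(n+1)/4 = 6*7/4 = 10.5.
        Tie groups: |d|=5 (t=2), |d|=6 (t=2); sum(t^3 - t) = 12.
        Var[W] = n(n+1)(2n+1)/24 - sum(t^3-t)/48 = 546/24 - 12/48 = 22.5.
        z = (W - E[W]) / sqrt(Var[W]) = (3.5 - 10.5) / 4.7434 = -1.4757.
        Two-sided p = 2*Phi(z) = 0.140017.
Step 6: alpha = 0.05. fail to reject H0.

W+ = 17.5, W- = 3.5, W = min = 3.5, p = 0.140017, fail to reject H0.


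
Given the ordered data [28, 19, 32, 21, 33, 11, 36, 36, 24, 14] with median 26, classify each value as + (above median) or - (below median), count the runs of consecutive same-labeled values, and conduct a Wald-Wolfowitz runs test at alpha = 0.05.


Step 1: Compute median = 26; label A = above, B = below.
Labels in order: ABABABAABB  (n_A = 5, n_B = 5)
Step 2: Count runs R = 8.
Step 3: Under H0 (random ordering), E[R] = 2*n_A*n_B/(n_A+n_B) + 1 = 2*5*5/10 + 1 = 6.0000.
        Var[R] = 2*n_A*n_B*(2*n_A*n_B - n_A - n_B) / ((n_A+n_B)^2 * (n_A+n_B-1)) = 2000/900 = 2.2222.
        SD[R] = 1.4907.
Step 4: Continuity-corrected z = (R - 0.5 - E[R]) / SD[R] = (8 - 0.5 - 6.0000) / 1.4907 = 1.0062.
Step 5: Two-sided p-value via normal approximation = 2*(1 - Phi(|z|)) = 0.314305.
Step 6: alpha = 0.05. fail to reject H0.

R = 8, z = 1.0062, p = 0.314305, fail to reject H0.


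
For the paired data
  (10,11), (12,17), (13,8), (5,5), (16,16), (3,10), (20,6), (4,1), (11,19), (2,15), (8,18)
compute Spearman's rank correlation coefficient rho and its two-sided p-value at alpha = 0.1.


Step 1: Rank x and y separately (midranks; no ties here).
rank(x): 10->6, 12->8, 13->9, 5->4, 16->10, 3->2, 20->11, 4->3, 11->7, 2->1, 8->5
rank(y): 11->6, 17->9, 8->4, 5->2, 16->8, 10->5, 6->3, 1->1, 19->11, 15->7, 18->10
Step 2: d_i = R_x(i) - R_y(i); compute d_i^2.
  (6-6)^2=0, (8-9)^2=1, (9-4)^2=25, (4-2)^2=4, (10-8)^2=4, (2-5)^2=9, (11-3)^2=64, (3-1)^2=4, (7-11)^2=16, (1-7)^2=36, (5-10)^2=25
sum(d^2) = 188.
Step 3: rho = 1 - 6*188 / (11*(11^2 - 1)) = 1 - 1128/1320 = 0.145455.
Step 4: Under H0, t = rho * sqrt((n-2)/(1-rho^2)) = 0.4411 ~ t(9).
Step 5: Two-sided p-value from the t-distribution with 9 df = 0.669579.
Step 6: alpha = 0.1. fail to reject H0.

rho = 0.1455, p = 0.669579, fail to reject H0 at alpha = 0.1.


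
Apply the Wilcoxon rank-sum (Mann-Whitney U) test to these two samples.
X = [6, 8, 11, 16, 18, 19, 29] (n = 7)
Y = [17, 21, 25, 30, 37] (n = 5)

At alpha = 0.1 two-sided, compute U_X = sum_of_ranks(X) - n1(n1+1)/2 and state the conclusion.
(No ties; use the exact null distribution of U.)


Step 1: Combine and sort all 12 observations; assign midranks.
sorted (value, group): (6,X), (8,X), (11,X), (16,X), (17,Y), (18,X), (19,X), (21,Y), (25,Y), (29,X), (30,Y), (37,Y)
ranks: 6->1, 8->2, 11->3, 16->4, 17->5, 18->6, 19->7, 21->8, 25->9, 29->10, 30->11, 37->12
Step 2: Rank sum for X: R1 = 1 + 2 + 3 + 4 + 6 + 7 + 10 = 33.
Step 3: U_X = R1 - n1(n1+1)/2 = 33 - 7*8/2 = 33 - 28 = 5.
       U_Y = n1*n2 - U_X = 35 - 5 = 30.
Step 4: No ties, so the exact null distribution of U (based on enumerating the C(12,7) = 792 equally likely rank assignments) gives the two-sided p-value.
Step 5: p-value = 0.047980; compare to alpha = 0.1. reject H0.

U_X = 5, p = 0.047980, reject H0 at alpha = 0.1.


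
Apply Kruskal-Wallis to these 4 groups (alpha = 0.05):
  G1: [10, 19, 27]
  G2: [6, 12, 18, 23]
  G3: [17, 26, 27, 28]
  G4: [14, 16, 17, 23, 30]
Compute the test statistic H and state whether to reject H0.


Step 1: Combine all N = 16 observations and assign midranks.
sorted (value, group, rank): (6,G2,1), (10,G1,2), (12,G2,3), (14,G4,4), (16,G4,5), (17,G3,6.5), (17,G4,6.5), (18,G2,8), (19,G1,9), (23,G2,10.5), (23,G4,10.5), (26,G3,12), (27,G1,13.5), (27,G3,13.5), (28,G3,15), (30,G4,16)
Step 2: Sum ranks within each group.
R_1 = 24.5 (n_1 = 3)
R_2 = 22.5 (n_2 = 4)
R_3 = 47 (n_3 = 4)
R_4 = 42 (n_4 = 5)
Step 3: H = 12/(N(N+1)) * sum(R_i^2/n_i) - 3(N+1)
     = 12/(16*17) * (24.5^2/3 + 22.5^2/4 + 47^2/4 + 42^2/5) - 3*17
     = 0.044118 * 1231.7 - 51
     = 3.339522.
Step 4: Ties present; correction factor C = 1 - 18/(16^3 - 16) = 0.995588. Corrected H = 3.339522 / 0.995588 = 3.354321.
Step 5: Under H0, H ~ chi^2(3); p-value = 0.340154.
Step 6: alpha = 0.05. fail to reject H0.

H = 3.3543, df = 3, p = 0.340154, fail to reject H0.


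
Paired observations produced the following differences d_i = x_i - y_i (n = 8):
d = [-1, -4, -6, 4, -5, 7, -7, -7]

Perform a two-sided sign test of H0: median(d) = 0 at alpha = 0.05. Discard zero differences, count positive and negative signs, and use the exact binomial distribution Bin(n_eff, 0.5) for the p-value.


Step 1: Discard zero differences. Original n = 8; n_eff = number of nonzero differences = 8.
Nonzero differences (with sign): -1, -4, -6, +4, -5, +7, -7, -7
Step 2: Count signs: positive = 2, negative = 6.
Step 3: Under H0: P(positive) = 0.5, so the number of positives S ~ Bin(8, 0.5).
Step 4: Two-sided exact p-value = sum of Bin(8,0.5) probabilities at or below the observed probability = 0.289062.
Step 5: alpha = 0.05. fail to reject H0.

n_eff = 8, pos = 2, neg = 6, p = 0.289062, fail to reject H0.


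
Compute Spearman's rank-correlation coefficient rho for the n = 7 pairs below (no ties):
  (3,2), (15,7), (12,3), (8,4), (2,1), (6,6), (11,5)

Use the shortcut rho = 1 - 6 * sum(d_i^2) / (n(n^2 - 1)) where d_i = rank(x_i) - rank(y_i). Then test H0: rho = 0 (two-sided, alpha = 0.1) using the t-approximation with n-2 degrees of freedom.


Step 1: Rank x and y separately (midranks; no ties here).
rank(x): 3->2, 15->7, 12->6, 8->4, 2->1, 6->3, 11->5
rank(y): 2->2, 7->7, 3->3, 4->4, 1->1, 6->6, 5->5
Step 2: d_i = R_x(i) - R_y(i); compute d_i^2.
  (2-2)^2=0, (7-7)^2=0, (6-3)^2=9, (4-4)^2=0, (1-1)^2=0, (3-6)^2=9, (5-5)^2=0
sum(d^2) = 18.
Step 3: rho = 1 - 6*18 / (7*(7^2 - 1)) = 1 - 108/336 = 0.678571.
Step 4: Under H0, t = rho * sqrt((n-2)/(1-rho^2)) = 2.0657 ~ t(5).
Step 5: Two-sided p-value from the t-distribution with 5 df = 0.093750.
Step 6: alpha = 0.1. reject H0.

rho = 0.6786, p = 0.093750, reject H0 at alpha = 0.1.


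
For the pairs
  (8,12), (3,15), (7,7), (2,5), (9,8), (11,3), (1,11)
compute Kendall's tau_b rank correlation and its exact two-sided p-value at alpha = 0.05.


Step 1: Enumerate the 21 unordered pairs (i,j) with i<j and classify each by sign(x_j-x_i) * sign(y_j-y_i).
  (1,2):dx=-5,dy=+3->D; (1,3):dx=-1,dy=-5->C; (1,4):dx=-6,dy=-7->C; (1,5):dx=+1,dy=-4->D
  (1,6):dx=+3,dy=-9->D; (1,7):dx=-7,dy=-1->C; (2,3):dx=+4,dy=-8->D; (2,4):dx=-1,dy=-10->C
  (2,5):dx=+6,dy=-7->D; (2,6):dx=+8,dy=-12->D; (2,7):dx=-2,dy=-4->C; (3,4):dx=-5,dy=-2->C
  (3,5):dx=+2,dy=+1->C; (3,6):dx=+4,dy=-4->D; (3,7):dx=-6,dy=+4->D; (4,5):dx=+7,dy=+3->C
  (4,6):dx=+9,dy=-2->D; (4,7):dx=-1,dy=+6->D; (5,6):dx=+2,dy=-5->D; (5,7):dx=-8,dy=+3->D
  (6,7):dx=-10,dy=+8->D
Step 2: C = 8, D = 13, total pairs = 21.
Step 3: tau = (C - D)/(n(n-1)/2) = (8 - 13)/21 = -0.238095.
Step 4: Exact two-sided p-value (enumerate n! = 5040 permutations of y under H0): p = 0.561905.
Step 5: alpha = 0.05. fail to reject H0.

tau_b = -0.2381 (C=8, D=13), p = 0.561905, fail to reject H0.


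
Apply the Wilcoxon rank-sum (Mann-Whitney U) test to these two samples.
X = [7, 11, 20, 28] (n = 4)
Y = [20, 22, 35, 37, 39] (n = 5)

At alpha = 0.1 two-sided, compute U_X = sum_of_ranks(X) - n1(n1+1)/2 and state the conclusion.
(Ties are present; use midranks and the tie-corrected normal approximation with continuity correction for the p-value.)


Step 1: Combine and sort all 9 observations; assign midranks.
sorted (value, group): (7,X), (11,X), (20,X), (20,Y), (22,Y), (28,X), (35,Y), (37,Y), (39,Y)
ranks: 7->1, 11->2, 20->3.5, 20->3.5, 22->5, 28->6, 35->7, 37->8, 39->9
Step 2: Rank sum for X: R1 = 1 + 2 + 3.5 + 6 = 12.5.
Step 3: U_X = R1 - n1(n1+1)/2 = 12.5 - 4*5/2 = 12.5 - 10 = 2.5.
       U_Y = n1*n2 - U_X = 20 - 2.5 = 17.5.
Step 4: Ties are present, so use the tie-corrected normal approximation (with continuity correction) for the p-value.
Step 5: p-value = 0.085100; compare to alpha = 0.1. reject H0.

U_X = 2.5, p = 0.085100, reject H0 at alpha = 0.1.


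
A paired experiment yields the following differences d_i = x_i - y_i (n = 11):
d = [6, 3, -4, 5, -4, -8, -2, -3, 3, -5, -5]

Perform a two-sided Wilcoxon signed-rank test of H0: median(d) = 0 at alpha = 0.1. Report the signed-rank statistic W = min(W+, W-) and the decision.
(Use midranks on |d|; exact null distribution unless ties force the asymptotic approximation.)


Step 1: Drop any zero differences (none here) and take |d_i|.
|d| = [6, 3, 4, 5, 4, 8, 2, 3, 3, 5, 5]
Step 2: Midrank |d_i| (ties get averaged ranks).
ranks: |6|->10, |3|->3, |4|->5.5, |5|->8, |4|->5.5, |8|->11, |2|->1, |3|->3, |3|->3, |5|->8, |5|->8
Step 3: Attach original signs; sum ranks with positive sign and with negative sign.
W+ = 10 + 3 + 8 + 3 = 24
W- = 5.5 + 5.5 + 11 + 1 + 3 + 8 + 8 = 42
(Check: W+ + W- = 66 should equal n(n+1)/2 = 66.)
Step 4: Test statistic W = min(W+, W-) = 24.
Step 5: Ties in |d|, so use the tie-corrected normal approximation.
        E[W] = n(n+1)/4 = 11*12/4 = 33.
        Tie groups: |d|=3 (t=3), |d|=4 (t=2), |d|=5 (t=3); sum(t^3 - t) = 54.
        Var[W] = n(n+1)(2n+1)/24 - sum(t^3-t)/48 = 3036/24 - 54/48 = 125.375.
        z = (W - E[W]) / sqrt(Var[W]) = (24 - 33) / 11.1971 = -0.8038.
        Two-sided p = 2*Phi(z) = 0.421524.
Step 6: alpha = 0.1. fail to reject H0.

W+ = 24, W- = 42, W = min = 24, p = 0.421524, fail to reject H0.


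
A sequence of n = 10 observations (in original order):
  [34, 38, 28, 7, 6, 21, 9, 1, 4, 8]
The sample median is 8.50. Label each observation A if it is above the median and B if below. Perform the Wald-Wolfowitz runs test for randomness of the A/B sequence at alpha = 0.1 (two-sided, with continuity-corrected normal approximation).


Step 1: Compute median = 8.50; label A = above, B = below.
Labels in order: AAABBAABBB  (n_A = 5, n_B = 5)
Step 2: Count runs R = 4.
Step 3: Under H0 (random ordering), E[R] = 2*n_A*n_B/(n_A+n_B) + 1 = 2*5*5/10 + 1 = 6.0000.
        Var[R] = 2*n_A*n_B*(2*n_A*n_B - n_A - n_B) / ((n_A+n_B)^2 * (n_A+n_B-1)) = 2000/900 = 2.2222.
        SD[R] = 1.4907.
Step 4: Continuity-corrected z = (R + 0.5 - E[R]) / SD[R] = (4 + 0.5 - 6.0000) / 1.4907 = -1.0062.
Step 5: Two-sided p-value via normal approximation = 2*(1 - Phi(|z|)) = 0.314305.
Step 6: alpha = 0.1. fail to reject H0.

R = 4, z = -1.0062, p = 0.314305, fail to reject H0.


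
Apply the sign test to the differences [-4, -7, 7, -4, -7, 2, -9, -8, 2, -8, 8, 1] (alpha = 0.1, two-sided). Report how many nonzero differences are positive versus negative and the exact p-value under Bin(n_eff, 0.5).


Step 1: Discard zero differences. Original n = 12; n_eff = number of nonzero differences = 12.
Nonzero differences (with sign): -4, -7, +7, -4, -7, +2, -9, -8, +2, -8, +8, +1
Step 2: Count signs: positive = 5, negative = 7.
Step 3: Under H0: P(positive) = 0.5, so the number of positives S ~ Bin(12, 0.5).
Step 4: Two-sided exact p-value = sum of Bin(12,0.5) probabilities at or below the observed probability = 0.774414.
Step 5: alpha = 0.1. fail to reject H0.

n_eff = 12, pos = 5, neg = 7, p = 0.774414, fail to reject H0.


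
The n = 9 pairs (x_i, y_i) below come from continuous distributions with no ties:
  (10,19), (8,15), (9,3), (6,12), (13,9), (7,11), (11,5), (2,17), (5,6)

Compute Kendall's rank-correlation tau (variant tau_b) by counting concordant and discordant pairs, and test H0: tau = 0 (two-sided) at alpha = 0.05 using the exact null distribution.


Step 1: Enumerate the 36 unordered pairs (i,j) with i<j and classify each by sign(x_j-x_i) * sign(y_j-y_i).
  (1,2):dx=-2,dy=-4->C; (1,3):dx=-1,dy=-16->C; (1,4):dx=-4,dy=-7->C; (1,5):dx=+3,dy=-10->D
  (1,6):dx=-3,dy=-8->C; (1,7):dx=+1,dy=-14->D; (1,8):dx=-8,dy=-2->C; (1,9):dx=-5,dy=-13->C
  (2,3):dx=+1,dy=-12->D; (2,4):dx=-2,dy=-3->C; (2,5):dx=+5,dy=-6->D; (2,6):dx=-1,dy=-4->C
  (2,7):dx=+3,dy=-10->D; (2,8):dx=-6,dy=+2->D; (2,9):dx=-3,dy=-9->C; (3,4):dx=-3,dy=+9->D
  (3,5):dx=+4,dy=+6->C; (3,6):dx=-2,dy=+8->D; (3,7):dx=+2,dy=+2->C; (3,8):dx=-7,dy=+14->D
  (3,9):dx=-4,dy=+3->D; (4,5):dx=+7,dy=-3->D; (4,6):dx=+1,dy=-1->D; (4,7):dx=+5,dy=-7->D
  (4,8):dx=-4,dy=+5->D; (4,9):dx=-1,dy=-6->C; (5,6):dx=-6,dy=+2->D; (5,7):dx=-2,dy=-4->C
  (5,8):dx=-11,dy=+8->D; (5,9):dx=-8,dy=-3->C; (6,7):dx=+4,dy=-6->D; (6,8):dx=-5,dy=+6->D
  (6,9):dx=-2,dy=-5->C; (7,8):dx=-9,dy=+12->D; (7,9):dx=-6,dy=+1->D; (8,9):dx=+3,dy=-11->D
Step 2: C = 15, D = 21, total pairs = 36.
Step 3: tau = (C - D)/(n(n-1)/2) = (15 - 21)/36 = -0.166667.
Step 4: Exact two-sided p-value (enumerate n! = 362880 permutations of y under H0): p = 0.612202.
Step 5: alpha = 0.05. fail to reject H0.

tau_b = -0.1667 (C=15, D=21), p = 0.612202, fail to reject H0.


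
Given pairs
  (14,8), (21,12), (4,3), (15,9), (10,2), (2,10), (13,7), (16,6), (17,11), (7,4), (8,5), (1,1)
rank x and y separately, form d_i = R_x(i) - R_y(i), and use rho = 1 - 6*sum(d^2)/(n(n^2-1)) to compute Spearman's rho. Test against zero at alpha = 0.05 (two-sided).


Step 1: Rank x and y separately (midranks; no ties here).
rank(x): 14->8, 21->12, 4->3, 15->9, 10->6, 2->2, 13->7, 16->10, 17->11, 7->4, 8->5, 1->1
rank(y): 8->8, 12->12, 3->3, 9->9, 2->2, 10->10, 7->7, 6->6, 11->11, 4->4, 5->5, 1->1
Step 2: d_i = R_x(i) - R_y(i); compute d_i^2.
  (8-8)^2=0, (12-12)^2=0, (3-3)^2=0, (9-9)^2=0, (6-2)^2=16, (2-10)^2=64, (7-7)^2=0, (10-6)^2=16, (11-11)^2=0, (4-4)^2=0, (5-5)^2=0, (1-1)^2=0
sum(d^2) = 96.
Step 3: rho = 1 - 6*96 / (12*(12^2 - 1)) = 1 - 576/1716 = 0.664336.
Step 4: Under H0, t = rho * sqrt((n-2)/(1-rho^2)) = 2.8107 ~ t(10).
Step 5: Two-sided p-value from the t-distribution with 10 df = 0.018453.
Step 6: alpha = 0.05. reject H0.

rho = 0.6643, p = 0.018453, reject H0 at alpha = 0.05.


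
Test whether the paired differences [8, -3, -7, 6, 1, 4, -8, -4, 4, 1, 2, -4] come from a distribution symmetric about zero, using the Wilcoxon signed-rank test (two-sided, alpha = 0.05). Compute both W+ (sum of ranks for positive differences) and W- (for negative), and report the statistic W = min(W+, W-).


Step 1: Drop any zero differences (none here) and take |d_i|.
|d| = [8, 3, 7, 6, 1, 4, 8, 4, 4, 1, 2, 4]
Step 2: Midrank |d_i| (ties get averaged ranks).
ranks: |8|->11.5, |3|->4, |7|->10, |6|->9, |1|->1.5, |4|->6.5, |8|->11.5, |4|->6.5, |4|->6.5, |1|->1.5, |2|->3, |4|->6.5
Step 3: Attach original signs; sum ranks with positive sign and with negative sign.
W+ = 11.5 + 9 + 1.5 + 6.5 + 6.5 + 1.5 + 3 = 39.5
W- = 4 + 10 + 11.5 + 6.5 + 6.5 = 38.5
(Check: W+ + W- = 78 should equal n(n+1)/2 = 78.)
Step 4: Test statistic W = min(W+, W-) = 38.5.
Step 5: Ties in |d|, so use the tie-corrected normal approximation.
        E[W] = n(n+1)/4 = 12*13/4 = 39.
        Tie groups: |d|=1 (t=2), |d|=4 (t=4), |d|=8 (t=2); sum(t^3 - t) = 72.
        Var[W] = n(n+1)(2n+1)/24 - sum(t^3-t)/48 = 3900/24 - 72/48 = 161.
        z = (W - E[W]) / sqrt(Var[W]) = (38.5 - 39) / 12.6886 = -0.0394.
        Two-sided p = 2*Phi(z) = 0.968567.
Step 6: alpha = 0.05. fail to reject H0.

W+ = 39.5, W- = 38.5, W = min = 38.5, p = 0.968567, fail to reject H0.


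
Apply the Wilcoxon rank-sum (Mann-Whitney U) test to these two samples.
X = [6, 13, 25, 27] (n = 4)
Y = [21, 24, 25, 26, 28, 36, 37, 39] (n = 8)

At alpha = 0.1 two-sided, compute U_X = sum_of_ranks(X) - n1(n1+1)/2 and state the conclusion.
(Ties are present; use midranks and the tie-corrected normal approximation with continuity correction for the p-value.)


Step 1: Combine and sort all 12 observations; assign midranks.
sorted (value, group): (6,X), (13,X), (21,Y), (24,Y), (25,X), (25,Y), (26,Y), (27,X), (28,Y), (36,Y), (37,Y), (39,Y)
ranks: 6->1, 13->2, 21->3, 24->4, 25->5.5, 25->5.5, 26->7, 27->8, 28->9, 36->10, 37->11, 39->12
Step 2: Rank sum for X: R1 = 1 + 2 + 5.5 + 8 = 16.5.
Step 3: U_X = R1 - n1(n1+1)/2 = 16.5 - 4*5/2 = 16.5 - 10 = 6.5.
       U_Y = n1*n2 - U_X = 32 - 6.5 = 25.5.
Step 4: Ties are present, so use the tie-corrected normal approximation (with continuity correction) for the p-value.
Step 5: p-value = 0.125707; compare to alpha = 0.1. fail to reject H0.

U_X = 6.5, p = 0.125707, fail to reject H0 at alpha = 0.1.


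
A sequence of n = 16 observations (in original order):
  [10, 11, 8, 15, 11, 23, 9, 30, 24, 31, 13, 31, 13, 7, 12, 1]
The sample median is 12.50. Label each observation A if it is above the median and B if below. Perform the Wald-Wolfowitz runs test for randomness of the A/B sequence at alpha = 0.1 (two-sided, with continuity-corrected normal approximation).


Step 1: Compute median = 12.50; label A = above, B = below.
Labels in order: BBBABABAAAAAABBB  (n_A = 8, n_B = 8)
Step 2: Count runs R = 7.
Step 3: Under H0 (random ordering), E[R] = 2*n_A*n_B/(n_A+n_B) + 1 = 2*8*8/16 + 1 = 9.0000.
        Var[R] = 2*n_A*n_B*(2*n_A*n_B - n_A - n_B) / ((n_A+n_B)^2 * (n_A+n_B-1)) = 14336/3840 = 3.7333.
        SD[R] = 1.9322.
Step 4: Continuity-corrected z = (R + 0.5 - E[R]) / SD[R] = (7 + 0.5 - 9.0000) / 1.9322 = -0.7763.
Step 5: Two-sided p-value via normal approximation = 2*(1 - Phi(|z|)) = 0.437558.
Step 6: alpha = 0.1. fail to reject H0.

R = 7, z = -0.7763, p = 0.437558, fail to reject H0.


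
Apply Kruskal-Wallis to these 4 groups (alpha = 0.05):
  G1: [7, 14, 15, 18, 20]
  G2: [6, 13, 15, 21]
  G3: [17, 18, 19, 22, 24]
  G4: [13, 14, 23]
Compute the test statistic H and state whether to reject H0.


Step 1: Combine all N = 17 observations and assign midranks.
sorted (value, group, rank): (6,G2,1), (7,G1,2), (13,G2,3.5), (13,G4,3.5), (14,G1,5.5), (14,G4,5.5), (15,G1,7.5), (15,G2,7.5), (17,G3,9), (18,G1,10.5), (18,G3,10.5), (19,G3,12), (20,G1,13), (21,G2,14), (22,G3,15), (23,G4,16), (24,G3,17)
Step 2: Sum ranks within each group.
R_1 = 38.5 (n_1 = 5)
R_2 = 26 (n_2 = 4)
R_3 = 63.5 (n_3 = 5)
R_4 = 25 (n_4 = 3)
Step 3: H = 12/(N(N+1)) * sum(R_i^2/n_i) - 3(N+1)
     = 12/(17*18) * (38.5^2/5 + 26^2/4 + 63.5^2/5 + 25^2/3) - 3*18
     = 0.039216 * 1480.23 - 54
     = 4.048366.
Step 4: Ties present; correction factor C = 1 - 24/(17^3 - 17) = 0.995098. Corrected H = 4.048366 / 0.995098 = 4.068309.
Step 5: Under H0, H ~ chi^2(3); p-value = 0.254182.
Step 6: alpha = 0.05. fail to reject H0.

H = 4.0683, df = 3, p = 0.254182, fail to reject H0.


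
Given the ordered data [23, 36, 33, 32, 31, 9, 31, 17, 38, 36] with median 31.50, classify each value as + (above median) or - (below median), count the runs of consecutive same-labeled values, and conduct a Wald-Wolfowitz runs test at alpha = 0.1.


Step 1: Compute median = 31.50; label A = above, B = below.
Labels in order: BAAABBBBAA  (n_A = 5, n_B = 5)
Step 2: Count runs R = 4.
Step 3: Under H0 (random ordering), E[R] = 2*n_A*n_B/(n_A+n_B) + 1 = 2*5*5/10 + 1 = 6.0000.
        Var[R] = 2*n_A*n_B*(2*n_A*n_B - n_A - n_B) / ((n_A+n_B)^2 * (n_A+n_B-1)) = 2000/900 = 2.2222.
        SD[R] = 1.4907.
Step 4: Continuity-corrected z = (R + 0.5 - E[R]) / SD[R] = (4 + 0.5 - 6.0000) / 1.4907 = -1.0062.
Step 5: Two-sided p-value via normal approximation = 2*(1 - Phi(|z|)) = 0.314305.
Step 6: alpha = 0.1. fail to reject H0.

R = 4, z = -1.0062, p = 0.314305, fail to reject H0.


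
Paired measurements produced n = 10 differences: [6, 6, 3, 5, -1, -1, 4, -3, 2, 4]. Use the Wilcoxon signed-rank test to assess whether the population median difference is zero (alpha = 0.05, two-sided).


Step 1: Drop any zero differences (none here) and take |d_i|.
|d| = [6, 6, 3, 5, 1, 1, 4, 3, 2, 4]
Step 2: Midrank |d_i| (ties get averaged ranks).
ranks: |6|->9.5, |6|->9.5, |3|->4.5, |5|->8, |1|->1.5, |1|->1.5, |4|->6.5, |3|->4.5, |2|->3, |4|->6.5
Step 3: Attach original signs; sum ranks with positive sign and with negative sign.
W+ = 9.5 + 9.5 + 4.5 + 8 + 6.5 + 3 + 6.5 = 47.5
W- = 1.5 + 1.5 + 4.5 = 7.5
(Check: W+ + W- = 55 should equal n(n+1)/2 = 55.)
Step 4: Test statistic W = min(W+, W-) = 7.5.
Step 5: Ties in |d|, so use the tie-corrected normal approximation.
        E[W] = n(n+1)/4 = 10*11/4 = 27.5.
        Tie groups: |d|=1 (t=2), |d|=3 (t=2), |d|=4 (t=2), |d|=6 (t=2); sum(t^3 - t) = 24.
        Var[W] = n(n+1)(2n+1)/24 - sum(t^3-t)/48 = 2310/24 - 24/48 = 95.75.
        z = (W - E[W]) / sqrt(Var[W]) = (7.5 - 27.5) / 9.7852 = -2.0439.
        Two-sided p = 2*Phi(z) = 0.040963.
Step 6: alpha = 0.05. reject H0.

W+ = 47.5, W- = 7.5, W = min = 7.5, p = 0.040963, reject H0.


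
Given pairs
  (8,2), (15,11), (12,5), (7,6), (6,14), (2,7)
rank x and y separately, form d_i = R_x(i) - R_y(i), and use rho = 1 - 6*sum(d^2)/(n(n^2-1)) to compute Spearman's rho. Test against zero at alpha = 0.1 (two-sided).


Step 1: Rank x and y separately (midranks; no ties here).
rank(x): 8->4, 15->6, 12->5, 7->3, 6->2, 2->1
rank(y): 2->1, 11->5, 5->2, 6->3, 14->6, 7->4
Step 2: d_i = R_x(i) - R_y(i); compute d_i^2.
  (4-1)^2=9, (6-5)^2=1, (5-2)^2=9, (3-3)^2=0, (2-6)^2=16, (1-4)^2=9
sum(d^2) = 44.
Step 3: rho = 1 - 6*44 / (6*(6^2 - 1)) = 1 - 264/210 = -0.257143.
Step 4: Under H0, t = rho * sqrt((n-2)/(1-rho^2)) = -0.5322 ~ t(4).
Step 5: Two-sided p-value from the t-distribution with 4 df = 0.622787.
Step 6: alpha = 0.1. fail to reject H0.

rho = -0.2571, p = 0.622787, fail to reject H0 at alpha = 0.1.


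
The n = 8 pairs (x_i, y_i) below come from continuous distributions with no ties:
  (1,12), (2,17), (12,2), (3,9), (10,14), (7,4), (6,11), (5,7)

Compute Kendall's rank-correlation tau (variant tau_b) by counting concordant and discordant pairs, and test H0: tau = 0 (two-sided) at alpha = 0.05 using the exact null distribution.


Step 1: Enumerate the 28 unordered pairs (i,j) with i<j and classify each by sign(x_j-x_i) * sign(y_j-y_i).
  (1,2):dx=+1,dy=+5->C; (1,3):dx=+11,dy=-10->D; (1,4):dx=+2,dy=-3->D; (1,5):dx=+9,dy=+2->C
  (1,6):dx=+6,dy=-8->D; (1,7):dx=+5,dy=-1->D; (1,8):dx=+4,dy=-5->D; (2,3):dx=+10,dy=-15->D
  (2,4):dx=+1,dy=-8->D; (2,5):dx=+8,dy=-3->D; (2,6):dx=+5,dy=-13->D; (2,7):dx=+4,dy=-6->D
  (2,8):dx=+3,dy=-10->D; (3,4):dx=-9,dy=+7->D; (3,5):dx=-2,dy=+12->D; (3,6):dx=-5,dy=+2->D
  (3,7):dx=-6,dy=+9->D; (3,8):dx=-7,dy=+5->D; (4,5):dx=+7,dy=+5->C; (4,6):dx=+4,dy=-5->D
  (4,7):dx=+3,dy=+2->C; (4,8):dx=+2,dy=-2->D; (5,6):dx=-3,dy=-10->C; (5,7):dx=-4,dy=-3->C
  (5,8):dx=-5,dy=-7->C; (6,7):dx=-1,dy=+7->D; (6,8):dx=-2,dy=+3->D; (7,8):dx=-1,dy=-4->C
Step 2: C = 8, D = 20, total pairs = 28.
Step 3: tau = (C - D)/(n(n-1)/2) = (8 - 20)/28 = -0.428571.
Step 4: Exact two-sided p-value (enumerate n! = 40320 permutations of y under H0): p = 0.178869.
Step 5: alpha = 0.05. fail to reject H0.

tau_b = -0.4286 (C=8, D=20), p = 0.178869, fail to reject H0.


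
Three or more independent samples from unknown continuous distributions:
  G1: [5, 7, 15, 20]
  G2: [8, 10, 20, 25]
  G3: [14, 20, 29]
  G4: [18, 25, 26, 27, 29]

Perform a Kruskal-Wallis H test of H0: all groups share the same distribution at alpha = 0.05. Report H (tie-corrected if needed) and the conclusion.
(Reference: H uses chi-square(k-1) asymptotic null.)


Step 1: Combine all N = 16 observations and assign midranks.
sorted (value, group, rank): (5,G1,1), (7,G1,2), (8,G2,3), (10,G2,4), (14,G3,5), (15,G1,6), (18,G4,7), (20,G1,9), (20,G2,9), (20,G3,9), (25,G2,11.5), (25,G4,11.5), (26,G4,13), (27,G4,14), (29,G3,15.5), (29,G4,15.5)
Step 2: Sum ranks within each group.
R_1 = 18 (n_1 = 4)
R_2 = 27.5 (n_2 = 4)
R_3 = 29.5 (n_3 = 3)
R_4 = 61 (n_4 = 5)
Step 3: H = 12/(N(N+1)) * sum(R_i^2/n_i) - 3(N+1)
     = 12/(16*17) * (18^2/4 + 27.5^2/4 + 29.5^2/3 + 61^2/5) - 3*17
     = 0.044118 * 1304.35 - 51
     = 6.544669.
Step 4: Ties present; correction factor C = 1 - 36/(16^3 - 16) = 0.991176. Corrected H = 6.544669 / 0.991176 = 6.602930.
Step 5: Under H0, H ~ chi^2(3); p-value = 0.085690.
Step 6: alpha = 0.05. fail to reject H0.

H = 6.6029, df = 3, p = 0.085690, fail to reject H0.


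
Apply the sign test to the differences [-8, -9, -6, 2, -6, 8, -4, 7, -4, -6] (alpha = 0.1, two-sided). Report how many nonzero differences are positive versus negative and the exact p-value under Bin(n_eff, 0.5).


Step 1: Discard zero differences. Original n = 10; n_eff = number of nonzero differences = 10.
Nonzero differences (with sign): -8, -9, -6, +2, -6, +8, -4, +7, -4, -6
Step 2: Count signs: positive = 3, negative = 7.
Step 3: Under H0: P(positive) = 0.5, so the number of positives S ~ Bin(10, 0.5).
Step 4: Two-sided exact p-value = sum of Bin(10,0.5) probabilities at or below the observed probability = 0.343750.
Step 5: alpha = 0.1. fail to reject H0.

n_eff = 10, pos = 3, neg = 7, p = 0.343750, fail to reject H0.
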